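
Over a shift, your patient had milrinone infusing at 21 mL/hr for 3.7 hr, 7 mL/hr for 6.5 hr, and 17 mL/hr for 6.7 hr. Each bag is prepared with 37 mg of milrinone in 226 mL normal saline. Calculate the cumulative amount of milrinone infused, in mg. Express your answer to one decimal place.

Concentration = 37 mg ÷ 226 mL = 0.1637168 mg/mL
Stage 1: 21 mL/hr × 3.7 hr = 77.7 mL → 77.7 mL × 0.1637168 mg/mL = 12.7208 mg
Stage 2: 7 mL/hr × 6.5 hr = 45.5 mL → 45.5 mL × 0.1637168 mg/mL = 7.449115 mg
Stage 3: 17 mL/hr × 6.7 hr = 113.9 mL → 113.9 mL × 0.1637168 mg/mL = 18.64735 mg
Total = 12.7208 + 7.449115 + 18.64735 = 38.81726 mg

38.8 mg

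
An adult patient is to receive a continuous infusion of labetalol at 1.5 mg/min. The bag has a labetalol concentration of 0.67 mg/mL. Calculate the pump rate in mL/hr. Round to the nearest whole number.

134 mL/hr

1.5 mg/min × 60 min/hr = 90 mg/hr
Rate = 90 mg/hr ÷ 0.67 mg/mL = 134.3284 mL/hr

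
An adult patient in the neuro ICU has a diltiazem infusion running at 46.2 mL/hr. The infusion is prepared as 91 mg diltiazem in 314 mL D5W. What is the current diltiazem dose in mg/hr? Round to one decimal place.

Concentration = 91 mg ÷ 314 mL = 0.2898089 mg/mL
Drug rate = 46.2 mL/hr × 0.2898089 mg/mL = 13.38917 mg/hr

13.4 mg/hr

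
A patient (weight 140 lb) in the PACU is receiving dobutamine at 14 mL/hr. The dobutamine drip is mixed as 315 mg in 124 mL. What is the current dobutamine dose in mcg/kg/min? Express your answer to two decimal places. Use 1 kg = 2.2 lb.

Weight = 140 lb ÷ 2.2 lb/kg = 63.63636 kg
Concentration = 315 mg ÷ 124 mL = 2.540323 mg/mL = 2540.323 mcg/mL
Drug rate = 14 mL/hr × 2540.323 mcg/mL = 35564.52 mcg/hr
35564.52 mcg/hr ÷ 60 min/hr = 592.7419 mcg/min
592.7419 mcg/min ÷ 63.63636 kg = 9.314516 mcg/kg/min

9.31 mcg/kg/min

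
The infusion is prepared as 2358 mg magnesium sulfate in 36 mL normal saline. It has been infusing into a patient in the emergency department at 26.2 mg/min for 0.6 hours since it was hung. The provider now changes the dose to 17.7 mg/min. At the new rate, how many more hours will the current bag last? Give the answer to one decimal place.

1.3 hours

Initial rate:
26.2 mg/min × 60 min/hr = 1572 mg/hr
Concentration = 2358 mg ÷ 36 mL = 65.5 mg/mL
Rate = 1572 mg/hr ÷ 65.5 mg/mL = 24 mL/hr
Volume infused so far = 24 mL/hr × 0.6 hr = 14.4 mL
Volume remaining = 36 − 14.4 = 21.6 mL
New rate:
17.7 mg/min × 60 min/hr = 1062 mg/hr
Rate = 1062 mg/hr ÷ 65.5 mg/mL = 16.21374 mL/hr
Time remaining = 21.6 mL ÷ 16.21374 mL/hr = 1.332203 hr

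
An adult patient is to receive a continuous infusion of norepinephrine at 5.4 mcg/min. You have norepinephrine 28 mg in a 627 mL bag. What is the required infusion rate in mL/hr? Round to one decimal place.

7.3 mL/hr

5.4 mcg/min × 60 min/hr = 324 mcg/hr
Concentration = 28 mg ÷ 627 mL = 0.0446571 mg/mL = 44.6571 mcg/mL
Rate = 324 mcg/hr ÷ 44.6571 mcg/mL = 7.255286 mL/hr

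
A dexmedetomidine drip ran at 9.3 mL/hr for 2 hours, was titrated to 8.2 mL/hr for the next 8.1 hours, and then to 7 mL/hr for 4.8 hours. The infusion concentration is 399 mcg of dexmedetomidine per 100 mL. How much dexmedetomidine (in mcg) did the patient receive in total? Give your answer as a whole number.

473 mcg

Concentration = 399 mcg ÷ 100 mL = 3.99 mcg/mL
Stage 1: 9.3 mL/hr × 2 hr = 18.6 mL → 18.6 mL × 3.99 mcg/mL = 74.214 mcg
Stage 2: 8.2 mL/hr × 8.1 hr = 66.42 mL → 66.42 mL × 3.99 mcg/mL = 265.0158 mcg
Stage 3: 7 mL/hr × 4.8 hr = 33.6 mL → 33.6 mL × 3.99 mcg/mL = 134.064 mcg
Total = 74.214 + 265.0158 + 134.064 = 473.2938 mcg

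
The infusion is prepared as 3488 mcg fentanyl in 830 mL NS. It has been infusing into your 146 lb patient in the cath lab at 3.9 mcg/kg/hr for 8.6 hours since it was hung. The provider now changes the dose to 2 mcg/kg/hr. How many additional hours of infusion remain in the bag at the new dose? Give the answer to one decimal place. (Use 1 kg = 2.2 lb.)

9.5 hours

Initial rate:
Weight = 146 lb ÷ 2.2 lb/kg = 66.36364 kg
Dose = 3.9 mcg/kg/hr × 66.36364 kg = 258.8182 mcg/hr
Concentration = 3488 mcg ÷ 830 mL = 4.20241 mcg/mL
Rate = 258.8182 mcg/hr ÷ 4.20241 mcg/mL = 61.58804 mL/hr
Volume infused so far = 61.58804 mL/hr × 8.6 hr = 529.6572 mL
Volume remaining = 830 − 529.6572 = 300.3428 mL
New rate:
Dose = 2 mcg/kg/hr × 66.36364 kg = 132.7273 mcg/hr
Rate = 132.7273 mcg/hr ÷ 4.20241 mcg/mL = 31.58361 mL/hr
Time remaining = 300.3428 mL ÷ 31.58361 mL/hr = 9.509452 hr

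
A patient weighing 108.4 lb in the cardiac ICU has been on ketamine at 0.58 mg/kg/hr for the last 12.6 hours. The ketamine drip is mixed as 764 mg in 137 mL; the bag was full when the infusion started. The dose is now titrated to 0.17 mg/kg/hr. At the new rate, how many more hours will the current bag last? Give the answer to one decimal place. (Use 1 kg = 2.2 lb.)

48.2 hours

Initial rate:
Weight = 108.4 lb ÷ 2.2 lb/kg = 49.27273 kg
Dose = 0.58 mg/kg/hr × 49.27273 kg = 28.57818 mg/hr
Concentration = 764 mg ÷ 137 mL = 5.576642 mg/mL
Rate = 28.57818 mg/hr ÷ 5.576642 mg/mL = 5.124622 mL/hr
Volume infused so far = 5.124622 mL/hr × 12.6 hr = 64.57023 mL
Volume remaining = 137 − 64.57023 = 72.42977 mL
New rate:
Dose = 0.17 mg/kg/hr × 49.27273 kg = 8.376364 mg/hr
Rate = 8.376364 mg/hr ÷ 5.576642 mg/mL = 1.502044 mL/hr
Time remaining = 72.42977 mL ÷ 1.502044 mL/hr = 48.22079 hr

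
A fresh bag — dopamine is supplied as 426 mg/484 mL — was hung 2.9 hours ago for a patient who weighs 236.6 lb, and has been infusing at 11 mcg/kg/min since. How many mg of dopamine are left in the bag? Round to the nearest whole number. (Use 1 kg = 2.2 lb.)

220 mg

Weight = 236.6 lb ÷ 2.2 lb/kg = 107.5455 kg
Dose = 11 mcg/kg/min × 107.5455 kg = 1183 mcg/min
1183 mcg/min × 60 min/hr = 70980 mcg/hr
Concentration = 426 mg ÷ 484 mL = 0.8801653 mg/mL = 880.1653 mcg/mL
Rate = 70980 mcg/hr ÷ 880.1653 mcg/mL = 80.64394 mL/hr
Volume infused = 80.64394 mL/hr × 2.9 hr = 233.8674 mL
Volume remaining = 484 − 233.8674 = 250.1326 mL
Drug remaining = 250.1326 mL × 880.1653 mcg/mL = 220158 mcg = 220.158 mg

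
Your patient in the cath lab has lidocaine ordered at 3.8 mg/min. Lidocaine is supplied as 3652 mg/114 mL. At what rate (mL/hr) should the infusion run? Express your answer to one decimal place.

3.8 mg/min × 60 min/hr = 228 mg/hr
Concentration = 3652 mg ÷ 114 mL = 32.03509 mg/mL
Rate = 228 mg/hr ÷ 32.03509 mg/mL = 7.117196 mL/hr

7.1 mL/hr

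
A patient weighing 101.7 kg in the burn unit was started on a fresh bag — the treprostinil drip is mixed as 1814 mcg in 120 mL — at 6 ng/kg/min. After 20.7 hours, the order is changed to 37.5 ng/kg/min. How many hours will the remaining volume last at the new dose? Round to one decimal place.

Initial rate:
Dose = 6 ng/kg/min × 101.7 kg = 610.2 ng/min
610.2 ng/min × 60 min/hr = 36612 ng/hr
Concentration = 1814 mcg ÷ 120 mL = 15.11667 mcg/mL = 15116.67 ng/mL
Rate = 36612 ng/hr ÷ 15116.67 ng/mL = 2.421963 mL/hr
Volume infused so far = 2.421963 mL/hr × 20.7 hr = 50.13462 mL
Volume remaining = 120 − 50.13462 = 69.86538 mL
New rate:
Dose = 37.5 ng/kg/min × 101.7 kg = 3813.75 ng/min
3813.75 ng/min × 60 min/hr = 228825 ng/hr
Rate = 228825 ng/hr ÷ 15116.67 ng/mL = 15.13727 mL/hr
Time remaining = 69.86538 mL ÷ 15.13727 mL/hr = 4.615455 hr

4.6 hours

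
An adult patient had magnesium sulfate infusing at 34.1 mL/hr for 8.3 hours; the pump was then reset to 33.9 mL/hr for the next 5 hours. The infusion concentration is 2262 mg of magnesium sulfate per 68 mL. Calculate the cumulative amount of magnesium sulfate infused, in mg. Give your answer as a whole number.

15053 mg

Concentration = 2262 mg ÷ 68 mL = 33.26471 mg/mL
Stage 1: 34.1 mL/hr × 8.3 hr = 283.03 mL → 283.03 mL × 33.26471 mg/mL = 9414.91 mg
Stage 2: 33.9 mL/hr × 5 hr = 169.5 mL → 169.5 mL × 33.26471 mg/mL = 5638.368 mg
Total = 9414.91 + 5638.368 = 15053.28 mg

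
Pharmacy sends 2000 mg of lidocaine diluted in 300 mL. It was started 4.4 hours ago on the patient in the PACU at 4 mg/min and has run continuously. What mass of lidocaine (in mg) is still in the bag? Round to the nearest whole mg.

4 mg/min × 60 min/hr = 240 mg/hr
Concentration = 2000 mg ÷ 300 mL = 6.666667 mg/mL
Rate = 240 mg/hr ÷ 6.666667 mg/mL = 36 mL/hr
Volume infused = 36 mL/hr × 4.4 hr = 158.4 mL
Volume remaining = 300 − 158.4 = 141.6 mL
Drug remaining = 141.6 mL × 6.666667 mg/mL = 944 mg

944 mg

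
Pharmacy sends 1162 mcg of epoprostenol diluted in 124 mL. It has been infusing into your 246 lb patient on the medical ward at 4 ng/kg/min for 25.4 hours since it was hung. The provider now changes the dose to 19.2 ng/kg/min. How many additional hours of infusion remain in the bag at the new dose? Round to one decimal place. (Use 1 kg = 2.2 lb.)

Initial rate:
Weight = 246 lb ÷ 2.2 lb/kg = 111.8182 kg
Dose = 4 ng/kg/min × 111.8182 kg = 447.2727 ng/min
447.2727 ng/min × 60 min/hr = 26836.36 ng/hr
Concentration = 1162 mcg ÷ 124 mL = 9.370968 mcg/mL = 9370.968 ng/mL
Rate = 26836.36 ng/hr ÷ 9370.968 ng/mL = 2.863777 mL/hr
Volume infused so far = 2.863777 mL/hr × 25.4 hr = 72.73994 mL
Volume remaining = 124 − 72.73994 = 51.26006 mL
New rate:
Dose = 19.2 ng/kg/min × 111.8182 kg = 2146.909 ng/min
2146.909 ng/min × 60 min/hr = 128814.5 ng/hr
Rate = 128814.5 ng/hr ÷ 9370.968 ng/mL = 13.74613 mL/hr
Time remaining = 51.26006 mL ÷ 13.74613 mL/hr = 3.729054 hr

3.7 hours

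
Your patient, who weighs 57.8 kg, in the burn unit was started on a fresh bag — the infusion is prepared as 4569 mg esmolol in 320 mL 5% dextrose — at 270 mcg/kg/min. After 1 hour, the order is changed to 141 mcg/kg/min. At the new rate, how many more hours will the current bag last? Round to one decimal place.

Initial rate:
Dose = 270 mcg/kg/min × 57.8 kg = 15606 mcg/min
15606 mcg/min × 60 min/hr = 936360 mcg/hr
Concentration = 4569 mg ÷ 320 mL = 14.27812 mg/mL = 14278.12 mcg/mL
Rate = 936360 mcg/hr ÷ 14278.12 mcg/mL = 65.58004 mL/hr
Volume infused so far = 65.58004 mL/hr × 1 hr = 65.58004 mL
Volume remaining = 320 − 65.58004 = 254.42 mL
New rate:
Dose = 141 mcg/kg/min × 57.8 kg = 8149.8 mcg/min
8149.8 mcg/min × 60 min/hr = 488988 mcg/hr
Rate = 488988 mcg/hr ÷ 14278.12 mcg/mL = 34.24735 mL/hr
Time remaining = 254.42 mL ÷ 34.24735 mL/hr = 7.428894 hr

7.4 hours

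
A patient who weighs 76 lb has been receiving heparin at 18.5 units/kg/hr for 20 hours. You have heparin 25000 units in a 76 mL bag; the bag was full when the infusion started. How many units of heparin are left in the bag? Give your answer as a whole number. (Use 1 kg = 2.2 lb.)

12218 units

Weight = 76 lb ÷ 2.2 lb/kg = 34.54545 kg
Dose = 18.5 units/kg/hr × 34.54545 kg = 639.0909 units/hr
Concentration = 25000 units ÷ 76 mL = 328.9474 units/mL
Rate = 639.0909 units/hr ÷ 328.9474 units/mL = 1.942836 mL/hr
Volume infused = 1.942836 mL/hr × 20 hr = 38.85673 mL
Volume remaining = 76 − 38.85673 = 37.14327 mL
Drug remaining = 37.14327 mL × 328.9474 units/mL = 12218.18 units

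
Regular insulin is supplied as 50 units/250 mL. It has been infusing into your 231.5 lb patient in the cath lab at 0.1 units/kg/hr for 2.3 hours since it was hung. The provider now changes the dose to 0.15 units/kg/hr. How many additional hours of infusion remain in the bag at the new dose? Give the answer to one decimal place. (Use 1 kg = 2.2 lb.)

1.6 hours

Initial rate:
Weight = 231.5 lb ÷ 2.2 lb/kg = 105.2273 kg
Dose = 0.1 units/kg/hr × 105.2273 kg = 10.52273 units/hr
Concentration = 50 units ÷ 250 mL = 0.2 units/mL
Rate = 10.52273 units/hr ÷ 0.2 units/mL = 52.61364 mL/hr
Volume infused so far = 52.61364 mL/hr × 2.3 hr = 121.0114 mL
Volume remaining = 250 − 121.0114 = 128.9886 mL
New rate:
Dose = 0.15 units/kg/hr × 105.2273 kg = 15.78409 units/hr
Rate = 15.78409 units/hr ÷ 0.2 units/mL = 78.92045 mL/hr
Time remaining = 128.9886 mL ÷ 78.92045 mL/hr = 1.634413 hr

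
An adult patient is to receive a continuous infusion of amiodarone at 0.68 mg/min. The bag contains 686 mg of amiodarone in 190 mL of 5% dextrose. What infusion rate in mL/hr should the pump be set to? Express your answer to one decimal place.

0.68 mg/min × 60 min/hr = 40.8 mg/hr
Concentration = 686 mg ÷ 190 mL = 3.610526 mg/mL
Rate = 40.8 mg/hr ÷ 3.610526 mg/mL = 11.30029 mL/hr

11.3 mL/hr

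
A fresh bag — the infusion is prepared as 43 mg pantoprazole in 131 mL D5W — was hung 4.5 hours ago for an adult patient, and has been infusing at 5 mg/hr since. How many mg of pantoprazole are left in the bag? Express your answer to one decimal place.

Concentration = 43 mg ÷ 131 mL = 0.3282443 mg/mL
Rate = 5 mg/hr ÷ 0.3282443 mg/mL = 15.23256 mL/hr
Volume infused = 15.23256 mL/hr × 4.5 hr = 68.54651 mL
Volume remaining = 131 − 68.54651 = 62.45349 mL
Drug remaining = 62.45349 mL × 0.3282443 mg/mL = 20.5 mg

20.5 mg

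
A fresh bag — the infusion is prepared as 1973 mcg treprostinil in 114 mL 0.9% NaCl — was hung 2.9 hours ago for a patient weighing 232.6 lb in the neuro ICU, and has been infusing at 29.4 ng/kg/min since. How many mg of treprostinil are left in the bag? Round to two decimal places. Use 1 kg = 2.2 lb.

Weight = 232.6 lb ÷ 2.2 lb/kg = 105.7273 kg
Dose = 29.4 ng/kg/min × 105.7273 kg = 3108.382 ng/min
3108.382 ng/min × 60 min/hr = 186502.9 ng/hr
Concentration = 1973 mcg ÷ 114 mL = 17.30702 mcg/mL = 17307.02 ng/mL
Rate = 186502.9 ng/hr ÷ 17307.02 ng/mL = 10.77614 mL/hr
Volume infused = 10.77614 mL/hr × 2.9 hr = 31.25082 mL
Volume remaining = 114 − 31.25082 = 82.74918 mL
Drug remaining = 82.74918 mL × 17307.02 ng/mL = 1432142 ng = 1.432142 mg

1.43 mg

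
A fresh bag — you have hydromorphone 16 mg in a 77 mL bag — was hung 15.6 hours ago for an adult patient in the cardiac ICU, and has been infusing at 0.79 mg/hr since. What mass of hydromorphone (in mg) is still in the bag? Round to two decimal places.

Concentration = 16 mg ÷ 77 mL = 0.2077922 mg/mL
Rate = 0.79 mg/hr ÷ 0.2077922 mg/mL = 3.801875 mL/hr
Volume infused = 3.801875 mL/hr × 15.6 hr = 59.30925 mL
Volume remaining = 77 − 59.30925 = 17.69075 mL
Drug remaining = 17.69075 mL × 0.2077922 mg/mL = 3.676 mg

3.68 mg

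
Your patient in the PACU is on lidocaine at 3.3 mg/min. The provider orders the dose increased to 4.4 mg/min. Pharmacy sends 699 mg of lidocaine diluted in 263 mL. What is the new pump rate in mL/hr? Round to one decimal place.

4.4 mg/min × 60 min/hr = 264 mg/hr
Concentration = 699 mg ÷ 263 mL = 2.657795 mg/mL
Rate = 264 mg/hr ÷ 2.657795 mg/mL = 99.33047 mL/hr

99.3 mL/hr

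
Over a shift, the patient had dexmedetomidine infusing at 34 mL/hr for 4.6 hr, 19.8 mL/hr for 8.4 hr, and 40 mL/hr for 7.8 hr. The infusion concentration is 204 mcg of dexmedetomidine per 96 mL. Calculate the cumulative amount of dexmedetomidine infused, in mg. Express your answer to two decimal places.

Concentration = 204 mcg ÷ 96 mL = 2.125 mcg/mL
Stage 1: 34 mL/hr × 4.6 hr = 156.4 mL → 156.4 mL × 2.125 mcg/mL = 332.35 mcg
Stage 2: 19.8 mL/hr × 8.4 hr = 166.32 mL → 166.32 mL × 2.125 mcg/mL = 353.43 mcg
Stage 3: 40 mL/hr × 7.8 hr = 312 mL → 312 mL × 2.125 mcg/mL = 663 mcg
Total = 332.35 + 353.43 + 663 = 1348.78 mcg = 1.34878 mg

1.35 mg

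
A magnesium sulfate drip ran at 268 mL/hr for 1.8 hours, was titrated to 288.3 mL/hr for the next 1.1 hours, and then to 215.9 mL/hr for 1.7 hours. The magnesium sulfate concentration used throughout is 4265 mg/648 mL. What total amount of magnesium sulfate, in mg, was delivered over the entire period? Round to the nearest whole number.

7678 mg

Concentration = 4265 mg ÷ 648 mL = 6.58179 mg/mL
Stage 1: 268 mL/hr × 1.8 hr = 482.4 mL → 482.4 mL × 6.58179 mg/mL = 3175.056 mg
Stage 2: 288.3 mL/hr × 1.1 hr = 317.13 mL → 317.13 mL × 6.58179 mg/mL = 2087.283 mg
Stage 3: 215.9 mL/hr × 1.7 hr = 367.03 mL → 367.03 mL × 6.58179 mg/mL = 2415.714 mg
Total = 3175.056 + 2087.283 + 2415.714 = 7678.053 mg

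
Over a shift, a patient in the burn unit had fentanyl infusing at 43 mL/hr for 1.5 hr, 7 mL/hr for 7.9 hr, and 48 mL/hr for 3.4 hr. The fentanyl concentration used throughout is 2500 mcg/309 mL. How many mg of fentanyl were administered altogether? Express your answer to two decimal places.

2.29 mg

Concentration = 2500 mcg ÷ 309 mL = 8.090615 mcg/mL
Stage 1: 43 mL/hr × 1.5 hr = 64.5 mL → 64.5 mL × 8.090615 mcg/mL = 521.8447 mcg
Stage 2: 7 mL/hr × 7.9 hr = 55.3 mL → 55.3 mL × 8.090615 mcg/mL = 447.411 mcg
Stage 3: 48 mL/hr × 3.4 hr = 163.2 mL → 163.2 mL × 8.090615 mcg/mL = 1320.388 mcg
Total = 521.8447 + 447.411 + 1320.388 = 2289.644 mcg = 2.289644 mg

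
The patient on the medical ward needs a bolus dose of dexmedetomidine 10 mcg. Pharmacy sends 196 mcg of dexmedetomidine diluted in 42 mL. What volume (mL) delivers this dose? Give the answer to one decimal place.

2.1 mL

Concentration = 196 mcg ÷ 42 mL = 4.666667 mcg/mL
Volume = 10 mcg ÷ 4.666667 mcg/mL = 2.142857 mL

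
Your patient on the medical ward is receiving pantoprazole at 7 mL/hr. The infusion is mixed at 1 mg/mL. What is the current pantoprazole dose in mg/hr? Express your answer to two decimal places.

Drug rate = 7 mL/hr × 1 mg/mL = 7 mg/hr

7.00 mg/hr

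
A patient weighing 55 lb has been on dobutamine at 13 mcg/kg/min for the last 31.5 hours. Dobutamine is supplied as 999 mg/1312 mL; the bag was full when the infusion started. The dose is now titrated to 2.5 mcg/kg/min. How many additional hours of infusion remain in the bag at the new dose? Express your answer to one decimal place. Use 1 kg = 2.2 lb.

Initial rate:
Weight = 55 lb ÷ 2.2 lb/kg = 25 kg
Dose = 13 mcg/kg/min × 25 kg = 325 mcg/min
325 mcg/min × 60 min/hr = 19500 mcg/hr
Concentration = 999 mg ÷ 1312 mL = 0.7614329 mg/mL = 761.4329 mcg/mL
Rate = 19500 mcg/hr ÷ 761.4329 mcg/mL = 25.60961 mL/hr
Volume infused so far = 25.60961 mL/hr × 31.5 hr = 806.7027 mL
Volume remaining = 1312 − 806.7027 = 505.2973 mL
New rate:
Dose = 2.5 mcg/kg/min × 25 kg = 62.5 mcg/min
62.5 mcg/min × 60 min/hr = 3750 mcg/hr
Rate = 3750 mcg/hr ÷ 761.4329 mcg/mL = 4.924925 mL/hr
Time remaining = 505.2973 mL ÷ 4.924925 mL/hr = 102.6 hr

102.6 hours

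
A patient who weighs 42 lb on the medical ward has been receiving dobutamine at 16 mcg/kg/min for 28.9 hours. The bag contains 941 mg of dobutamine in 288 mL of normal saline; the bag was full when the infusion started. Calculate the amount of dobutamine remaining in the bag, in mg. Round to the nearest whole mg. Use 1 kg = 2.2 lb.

Weight = 42 lb ÷ 2.2 lb/kg = 19.09091 kg
Dose = 16 mcg/kg/min × 19.09091 kg = 305.4545 mcg/min
305.4545 mcg/min × 60 min/hr = 18327.27 mcg/hr
Concentration = 941 mg ÷ 288 mL = 3.267361 mg/mL = 3267.361 mcg/mL
Rate = 18327.27 mcg/hr ÷ 3267.361 mcg/mL = 5.609197 mL/hr
Volume infused = 5.609197 mL/hr × 28.9 hr = 162.1058 mL
Volume remaining = 288 − 162.1058 = 125.8942 mL
Drug remaining = 125.8942 mL × 3267.361 mcg/mL = 411341.8 mcg = 411.3418 mg

411 mg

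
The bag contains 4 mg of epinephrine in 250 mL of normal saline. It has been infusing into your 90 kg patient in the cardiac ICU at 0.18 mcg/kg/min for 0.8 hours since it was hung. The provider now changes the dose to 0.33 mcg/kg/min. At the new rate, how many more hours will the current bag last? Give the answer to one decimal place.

Initial rate:
Dose = 0.18 mcg/kg/min × 90 kg = 16.2 mcg/min
16.2 mcg/min × 60 min/hr = 972 mcg/hr
Concentration = 4 mg ÷ 250 mL = 0.016 mg/mL = 16 mcg/mL
Rate = 972 mcg/hr ÷ 16 mcg/mL = 60.75 mL/hr
Volume infused so far = 60.75 mL/hr × 0.8 hr = 48.6 mL
Volume remaining = 250 − 48.6 = 201.4 mL
New rate:
Dose = 0.33 mcg/kg/min × 90 kg = 29.7 mcg/min
29.7 mcg/min × 60 min/hr = 1782 mcg/hr
Rate = 1782 mcg/hr ÷ 16 mcg/mL = 111.375 mL/hr
Time remaining = 201.4 mL ÷ 111.375 mL/hr = 1.808305 hr

1.8 hours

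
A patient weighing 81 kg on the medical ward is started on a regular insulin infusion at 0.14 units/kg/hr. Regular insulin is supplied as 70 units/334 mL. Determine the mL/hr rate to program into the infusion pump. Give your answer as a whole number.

Dose = 0.14 units/kg/hr × 81 kg = 11.34 units/hr
Concentration = 70 units ÷ 334 mL = 0.2095808 units/mL
Rate = 11.34 units/hr ÷ 0.2095808 units/mL = 54.108 mL/hr

54 mL/hr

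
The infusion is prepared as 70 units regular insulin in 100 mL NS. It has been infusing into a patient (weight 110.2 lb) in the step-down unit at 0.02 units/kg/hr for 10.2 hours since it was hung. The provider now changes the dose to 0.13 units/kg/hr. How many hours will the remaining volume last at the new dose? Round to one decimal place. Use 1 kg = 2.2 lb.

Initial rate:
Weight = 110.2 lb ÷ 2.2 lb/kg = 50.09091 kg
Dose = 0.02 units/kg/hr × 50.09091 kg = 1.001818 units/hr
Concentration = 70 units ÷ 100 mL = 0.7 units/mL
Rate = 1.001818 units/hr ÷ 0.7 units/mL = 1.431169 mL/hr
Volume infused so far = 1.431169 mL/hr × 10.2 hr = 14.59792 mL
Volume remaining = 100 − 14.59792 = 85.40208 mL
New rate:
Dose = 0.13 units/kg/hr × 50.09091 kg = 6.511818 units/hr
Rate = 6.511818 units/hr ÷ 0.7 units/mL = 9.302597 mL/hr
Time remaining = 85.40208 mL ÷ 9.302597 mL/hr = 9.180455 hr

9.2 hours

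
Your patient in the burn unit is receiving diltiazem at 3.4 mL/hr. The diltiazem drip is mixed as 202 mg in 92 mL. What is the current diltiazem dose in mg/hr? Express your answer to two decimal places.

Concentration = 202 mg ÷ 92 mL = 2.195652 mg/mL
Drug rate = 3.4 mL/hr × 2.195652 mg/mL = 7.465217 mg/hr

7.47 mg/hr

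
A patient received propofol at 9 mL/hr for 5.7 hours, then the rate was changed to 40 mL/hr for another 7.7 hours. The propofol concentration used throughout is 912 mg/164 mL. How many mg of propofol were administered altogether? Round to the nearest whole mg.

Concentration = 912 mg ÷ 164 mL = 5.560976 mg/mL
Stage 1: 9 mL/hr × 5.7 hr = 51.3 mL → 51.3 mL × 5.560976 mg/mL = 285.278 mg
Stage 2: 40 mL/hr × 7.7 hr = 308 mL → 308 mL × 5.560976 mg/mL = 1712.78 mg
Total = 285.278 + 1712.78 = 1998.059 mg

1998 mg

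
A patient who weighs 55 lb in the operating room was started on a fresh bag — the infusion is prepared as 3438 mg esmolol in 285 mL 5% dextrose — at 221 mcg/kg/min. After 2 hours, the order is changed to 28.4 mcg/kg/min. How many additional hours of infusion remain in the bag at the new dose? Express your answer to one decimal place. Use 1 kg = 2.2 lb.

65.1 hours

Initial rate:
Weight = 55 lb ÷ 2.2 lb/kg = 25 kg
Dose = 221 mcg/kg/min × 25 kg = 5525 mcg/min
5525 mcg/min × 60 min/hr = 331500 mcg/hr
Concentration = 3438 mg ÷ 285 mL = 12.06316 mg/mL = 12063.16 mcg/mL
Rate = 331500 mcg/hr ÷ 12063.16 mcg/mL = 27.48037 mL/hr
Volume infused so far = 27.48037 mL/hr × 2 hr = 54.96073 mL
Volume remaining = 285 − 54.96073 = 230.0393 mL
New rate:
Dose = 28.4 mcg/kg/min × 25 kg = 710 mcg/min
710 mcg/min × 60 min/hr = 42600 mcg/hr
Rate = 42600 mcg/hr ÷ 12063.16 mcg/mL = 3.531414 mL/hr
Time remaining = 230.0393 mL ÷ 3.531414 mL/hr = 65.14085 hr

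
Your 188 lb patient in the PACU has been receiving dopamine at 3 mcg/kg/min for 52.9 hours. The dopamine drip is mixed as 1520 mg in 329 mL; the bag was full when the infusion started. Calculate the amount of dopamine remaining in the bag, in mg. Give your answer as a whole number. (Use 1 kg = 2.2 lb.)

706 mg

Weight = 188 lb ÷ 2.2 lb/kg = 85.45455 kg
Dose = 3 mcg/kg/min × 85.45455 kg = 256.3636 mcg/min
256.3636 mcg/min × 60 min/hr = 15381.82 mcg/hr
Concentration = 1520 mg ÷ 329 mL = 4.620061 mg/mL = 4620.061 mcg/mL
Rate = 15381.82 mcg/hr ÷ 4620.061 mcg/mL = 3.329354 mL/hr
Volume infused = 3.329354 mL/hr × 52.9 hr = 176.1228 mL
Volume remaining = 329 − 176.1228 = 152.8772 mL
Drug remaining = 152.8772 mL × 4620.061 mcg/mL = 706301.8 mcg = 706.3018 mg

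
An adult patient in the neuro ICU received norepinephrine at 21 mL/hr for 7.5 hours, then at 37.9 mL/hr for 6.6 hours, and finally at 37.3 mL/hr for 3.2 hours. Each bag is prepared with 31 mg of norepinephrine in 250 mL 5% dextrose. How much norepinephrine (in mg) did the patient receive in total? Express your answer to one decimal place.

65.3 mg

Concentration = 31 mg ÷ 250 mL = 0.124 mg/mL
Stage 1: 21 mL/hr × 7.5 hr = 157.5 mL → 157.5 mL × 0.124 mg/mL = 19.53 mg
Stage 2: 37.9 mL/hr × 6.6 hr = 250.14 mL → 250.14 mL × 0.124 mg/mL = 31.01736 mg
Stage 3: 37.3 mL/hr × 3.2 hr = 119.36 mL → 119.36 mL × 0.124 mg/mL = 14.80064 mg
Total = 19.53 + 31.01736 + 14.80064 = 65.348 mg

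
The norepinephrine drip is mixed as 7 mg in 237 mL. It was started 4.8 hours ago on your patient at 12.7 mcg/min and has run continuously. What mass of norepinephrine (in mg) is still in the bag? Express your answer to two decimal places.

12.7 mcg/min × 60 min/hr = 762 mcg/hr
Concentration = 7 mg ÷ 237 mL = 0.02953586 mg/mL = 29.53586 mcg/mL
Rate = 762 mcg/hr ÷ 29.53586 mcg/mL = 25.79914 mL/hr
Volume infused = 25.79914 mL/hr × 4.8 hr = 123.8359 mL
Volume remaining = 237 − 123.8359 = 113.1641 mL
Drug remaining = 113.1641 mL × 29.53586 mcg/mL = 3342.4 mcg = 3.3424 mg

3.34 mg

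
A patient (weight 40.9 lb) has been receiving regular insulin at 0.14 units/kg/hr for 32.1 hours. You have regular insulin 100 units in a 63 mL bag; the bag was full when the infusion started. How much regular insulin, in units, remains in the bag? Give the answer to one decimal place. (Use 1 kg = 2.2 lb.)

16.5 units

Weight = 40.9 lb ÷ 2.2 lb/kg = 18.59091 kg
Dose = 0.14 units/kg/hr × 18.59091 kg = 2.602727 units/hr
Concentration = 100 units ÷ 63 mL = 1.587302 units/mL
Rate = 2.602727 units/hr ÷ 1.587302 units/mL = 1.639718 mL/hr
Volume infused = 1.639718 mL/hr × 32.1 hr = 52.63495 mL
Volume remaining = 63 − 52.63495 = 10.36505 mL
Drug remaining = 10.36505 mL × 1.587302 units/mL = 16.45245 units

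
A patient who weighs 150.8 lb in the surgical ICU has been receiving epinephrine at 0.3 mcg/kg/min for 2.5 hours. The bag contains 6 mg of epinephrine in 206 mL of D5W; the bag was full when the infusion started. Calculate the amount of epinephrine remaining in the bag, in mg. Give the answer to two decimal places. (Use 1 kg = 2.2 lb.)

Weight = 150.8 lb ÷ 2.2 lb/kg = 68.54545 kg
Dose = 0.3 mcg/kg/min × 68.54545 kg = 20.56364 mcg/min
20.56364 mcg/min × 60 min/hr = 1233.818 mcg/hr
Concentration = 6 mg ÷ 206 mL = 0.02912621 mg/mL = 29.12621 mcg/mL
Rate = 1233.818 mcg/hr ÷ 29.12621 mcg/mL = 42.36109 mL/hr
Volume infused = 42.36109 mL/hr × 2.5 hr = 105.9027 mL
Volume remaining = 206 − 105.9027 = 100.0973 mL
Drug remaining = 100.0973 mL × 29.12621 mcg/mL = 2915.455 mcg = 2.915455 mg

2.92 mg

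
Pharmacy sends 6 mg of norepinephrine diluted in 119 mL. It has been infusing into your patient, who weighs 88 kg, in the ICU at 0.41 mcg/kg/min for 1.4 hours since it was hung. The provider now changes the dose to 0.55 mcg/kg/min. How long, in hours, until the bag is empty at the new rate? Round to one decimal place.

Initial rate:
Dose = 0.41 mcg/kg/min × 88 kg = 36.08 mcg/min
36.08 mcg/min × 60 min/hr = 2164.8 mcg/hr
Concentration = 6 mg ÷ 119 mL = 0.05042017 mg/mL = 50.42017 mcg/mL
Rate = 2164.8 mcg/hr ÷ 50.42017 mcg/mL = 42.9352 mL/hr
Volume infused so far = 42.9352 mL/hr × 1.4 hr = 60.10928 mL
Volume remaining = 119 − 60.10928 = 58.89072 mL
New rate:
Dose = 0.55 mcg/kg/min × 88 kg = 48.4 mcg/min
48.4 mcg/min × 60 min/hr = 2904 mcg/hr
Rate = 2904 mcg/hr ÷ 50.42017 mcg/mL = 57.596 mL/hr
Time remaining = 58.89072 mL ÷ 57.596 mL/hr = 1.022479 hr

1.0 hours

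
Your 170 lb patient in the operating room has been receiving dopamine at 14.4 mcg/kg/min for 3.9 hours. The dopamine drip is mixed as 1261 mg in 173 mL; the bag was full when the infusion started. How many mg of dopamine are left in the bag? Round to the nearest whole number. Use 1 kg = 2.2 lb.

1001 mg

Weight = 170 lb ÷ 2.2 lb/kg = 77.27273 kg
Dose = 14.4 mcg/kg/min × 77.27273 kg = 1112.727 mcg/min
1112.727 mcg/min × 60 min/hr = 66763.64 mcg/hr
Concentration = 1261 mg ÷ 173 mL = 7.289017 mg/mL = 7289.017 mcg/mL
Rate = 66763.64 mcg/hr ÷ 7289.017 mcg/mL = 9.159484 mL/hr
Volume infused = 9.159484 mL/hr × 3.9 hr = 35.72199 mL
Volume remaining = 173 − 35.72199 = 137.278 mL
Drug remaining = 137.278 mL × 7289.017 mcg/mL = 1000622 mcg = 1000.622 mg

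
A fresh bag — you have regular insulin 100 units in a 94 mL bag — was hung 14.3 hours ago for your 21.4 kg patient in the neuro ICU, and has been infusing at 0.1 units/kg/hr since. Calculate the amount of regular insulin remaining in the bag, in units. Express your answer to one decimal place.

69.4 units

Dose = 0.1 units/kg/hr × 21.4 kg = 2.14 units/hr
Concentration = 100 units ÷ 94 mL = 1.06383 units/mL
Rate = 2.14 units/hr ÷ 1.06383 units/mL = 2.0116 mL/hr
Volume infused = 2.0116 mL/hr × 14.3 hr = 28.76588 mL
Volume remaining = 94 − 28.76588 = 65.23412 mL
Drug remaining = 65.23412 mL × 1.06383 units/mL = 69.398 units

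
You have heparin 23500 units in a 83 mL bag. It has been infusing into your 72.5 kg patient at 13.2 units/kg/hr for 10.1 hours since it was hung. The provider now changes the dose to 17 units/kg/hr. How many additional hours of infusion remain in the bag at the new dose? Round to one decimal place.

11.2 hours

Initial rate:
Dose = 13.2 units/kg/hr × 72.5 kg = 957 units/hr
Concentration = 23500 units ÷ 83 mL = 283.1325 units/mL
Rate = 957 units/hr ÷ 283.1325 units/mL = 3.380043 mL/hr
Volume infused so far = 3.380043 mL/hr × 10.1 hr = 34.13843 mL
Volume remaining = 83 − 34.13843 = 48.86157 mL
New rate:
Dose = 17 units/kg/hr × 72.5 kg = 1232.5 units/hr
Rate = 1232.5 units/hr ÷ 283.1325 units/mL = 4.353085 mL/hr
Time remaining = 48.86157 mL ÷ 4.353085 mL/hr = 11.22458 hr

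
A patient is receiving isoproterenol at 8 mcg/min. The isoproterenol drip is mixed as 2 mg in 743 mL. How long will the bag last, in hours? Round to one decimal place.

8 mcg/min × 60 min/hr = 480 mcg/hr
Concentration = 2 mg ÷ 743 mL = 0.00269179 mg/mL = 2.69179 mcg/mL
Rate = 480 mcg/hr ÷ 2.69179 mcg/mL = 178.32 mL/hr
Duration = 743 mL ÷ 178.32 mL/hr = 4.166667 hr

4.2 hours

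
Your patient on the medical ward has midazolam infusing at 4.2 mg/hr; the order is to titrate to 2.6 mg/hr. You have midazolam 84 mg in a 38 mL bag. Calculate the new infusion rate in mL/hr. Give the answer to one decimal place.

Concentration = 84 mg ÷ 38 mL = 2.210526 mg/mL
Rate = 2.6 mg/hr ÷ 2.210526 mg/mL = 1.17619 mL/hr

1.2 mL/hr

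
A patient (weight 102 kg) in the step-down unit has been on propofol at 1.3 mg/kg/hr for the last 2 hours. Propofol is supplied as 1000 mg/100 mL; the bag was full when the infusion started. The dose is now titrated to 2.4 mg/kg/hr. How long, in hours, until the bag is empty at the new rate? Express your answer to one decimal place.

3.0 hours

Initial rate:
Dose = 1.3 mg/kg/hr × 102 kg = 132.6 mg/hr
Concentration = 1000 mg ÷ 100 mL = 10 mg/mL
Rate = 132.6 mg/hr ÷ 10 mg/mL = 13.26 mL/hr
Volume infused so far = 13.26 mL/hr × 2 hr = 26.52 mL
Volume remaining = 100 − 26.52 = 73.48 mL
New rate:
Dose = 2.4 mg/kg/hr × 102 kg = 244.8 mg/hr
Rate = 244.8 mg/hr ÷ 10 mg/mL = 24.48 mL/hr
Time remaining = 73.48 mL ÷ 24.48 mL/hr = 3.001634 hr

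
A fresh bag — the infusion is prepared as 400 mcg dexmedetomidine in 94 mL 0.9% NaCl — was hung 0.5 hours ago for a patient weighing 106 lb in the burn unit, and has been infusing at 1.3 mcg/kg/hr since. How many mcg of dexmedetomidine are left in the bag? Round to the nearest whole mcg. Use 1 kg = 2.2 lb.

Weight = 106 lb ÷ 2.2 lb/kg = 48.18182 kg
Dose = 1.3 mcg/kg/hr × 48.18182 kg = 62.63636 mcg/hr
Concentration = 400 mcg ÷ 94 mL = 4.255319 mcg/mL
Rate = 62.63636 mcg/hr ÷ 4.255319 mcg/mL = 14.71955 mL/hr
Volume infused = 14.71955 mL/hr × 0.5 hr = 7.359773 mL
Volume remaining = 94 − 7.359773 = 86.64023 mL
Drug remaining = 86.64023 mL × 4.255319 mcg/mL = 368.6818 mcg

369 mcg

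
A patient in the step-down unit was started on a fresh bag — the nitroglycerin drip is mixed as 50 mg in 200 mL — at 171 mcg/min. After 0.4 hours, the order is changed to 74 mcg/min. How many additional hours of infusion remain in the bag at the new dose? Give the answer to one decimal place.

Initial rate:
171 mcg/min × 60 min/hr = 10260 mcg/hr
Concentration = 50 mg ÷ 200 mL = 0.25 mg/mL = 250 mcg/mL
Rate = 10260 mcg/hr ÷ 250 mcg/mL = 41.04 mL/hr
Volume infused so far = 41.04 mL/hr × 0.4 hr = 16.416 mL
Volume remaining = 200 − 16.416 = 183.584 mL
New rate:
74 mcg/min × 60 min/hr = 4440 mcg/hr
Rate = 4440 mcg/hr ÷ 250 mcg/mL = 17.76 mL/hr
Time remaining = 183.584 mL ÷ 17.76 mL/hr = 10.33694 hr

10.3 hours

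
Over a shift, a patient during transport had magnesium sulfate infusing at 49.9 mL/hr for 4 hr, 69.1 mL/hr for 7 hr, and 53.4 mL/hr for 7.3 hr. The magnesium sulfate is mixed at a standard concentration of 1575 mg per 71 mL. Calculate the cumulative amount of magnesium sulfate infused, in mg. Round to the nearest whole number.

Concentration = 1575 mg ÷ 71 mL = 22.1831 mg/mL
Stage 1: 49.9 mL/hr × 4 hr = 199.6 mL → 199.6 mL × 22.1831 mg/mL = 4427.746 mg
Stage 2: 69.1 mL/hr × 7 hr = 483.7 mL → 483.7 mL × 22.1831 mg/mL = 10729.96 mg
Stage 3: 53.4 mL/hr × 7.3 hr = 389.82 mL → 389.82 mL × 22.1831 mg/mL = 8647.415 mg
Total = 4427.746 + 10729.96 + 8647.415 = 23805.13 mg

23805 mg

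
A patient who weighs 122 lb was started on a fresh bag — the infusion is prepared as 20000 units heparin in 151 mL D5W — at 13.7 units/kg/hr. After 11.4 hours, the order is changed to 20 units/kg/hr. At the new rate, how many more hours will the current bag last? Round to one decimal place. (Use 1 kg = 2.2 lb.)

10.2 hours

Initial rate:
Weight = 122 lb ÷ 2.2 lb/kg = 55.45455 kg
Dose = 13.7 units/kg/hr × 55.45455 kg = 759.7273 units/hr
Concentration = 20000 units ÷ 151 mL = 132.4503 units/mL
Rate = 759.7273 units/hr ÷ 132.4503 units/mL = 5.735941 mL/hr
Volume infused so far = 5.735941 mL/hr × 11.4 hr = 65.38973 mL
Volume remaining = 151 − 65.38973 = 85.61027 mL
New rate:
Dose = 20 units/kg/hr × 55.45455 kg = 1109.091 units/hr
Rate = 1109.091 units/hr ÷ 132.4503 units/mL = 8.373636 mL/hr
Time remaining = 85.61027 mL ÷ 8.373636 mL/hr = 10.22379 hr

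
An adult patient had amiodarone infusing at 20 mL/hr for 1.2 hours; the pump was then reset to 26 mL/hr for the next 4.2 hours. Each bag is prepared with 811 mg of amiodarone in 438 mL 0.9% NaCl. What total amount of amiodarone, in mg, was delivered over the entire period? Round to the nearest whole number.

247 mg

Concentration = 811 mg ÷ 438 mL = 1.851598 mg/mL
Stage 1: 20 mL/hr × 1.2 hr = 24 mL → 24 mL × 1.851598 mg/mL = 44.43836 mg
Stage 2: 26 mL/hr × 4.2 hr = 109.2 mL → 109.2 mL × 1.851598 mg/mL = 202.1945 mg
Total = 44.43836 + 202.1945 = 246.6329 mg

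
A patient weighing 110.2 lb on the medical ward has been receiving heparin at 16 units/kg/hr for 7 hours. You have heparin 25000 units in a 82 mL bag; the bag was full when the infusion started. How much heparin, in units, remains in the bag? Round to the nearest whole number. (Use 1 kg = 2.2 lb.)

19390 units

Weight = 110.2 lb ÷ 2.2 lb/kg = 50.09091 kg
Dose = 16 units/kg/hr × 50.09091 kg = 801.4545 units/hr
Concentration = 25000 units ÷ 82 mL = 304.878 units/mL
Rate = 801.4545 units/hr ÷ 304.878 units/mL = 2.628771 mL/hr
Volume infused = 2.628771 mL/hr × 7 hr = 18.4014 mL
Volume remaining = 82 − 18.4014 = 63.5986 mL
Drug remaining = 63.5986 mL × 304.878 units/mL = 19389.82 units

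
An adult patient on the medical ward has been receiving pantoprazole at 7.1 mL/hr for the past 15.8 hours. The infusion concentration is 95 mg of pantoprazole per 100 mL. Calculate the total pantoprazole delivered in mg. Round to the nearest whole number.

107 mg

Concentration = 95 mg ÷ 100 mL = 0.95 mg/mL
Drug rate = 7.1 mL/hr × 0.95 mg/mL = 6.745 mg/hr
Total = 6.745 mg/hr × 15.8 hr = 106.571 mg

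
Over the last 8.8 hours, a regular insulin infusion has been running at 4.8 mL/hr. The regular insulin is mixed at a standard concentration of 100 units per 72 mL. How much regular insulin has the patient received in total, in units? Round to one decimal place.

Concentration = 100 units ÷ 72 mL = 1.388889 units/mL
Drug rate = 4.8 mL/hr × 1.388889 units/mL = 6.666667 units/hr
Total = 6.666667 units/hr × 8.8 hr = 58.66667 units

58.7 units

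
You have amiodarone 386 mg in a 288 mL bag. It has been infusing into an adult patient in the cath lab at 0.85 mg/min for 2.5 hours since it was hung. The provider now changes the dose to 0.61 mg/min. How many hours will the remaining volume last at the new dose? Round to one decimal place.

7.1 hours

Initial rate:
0.85 mg/min × 60 min/hr = 51 mg/hr
Concentration = 386 mg ÷ 288 mL = 1.340278 mg/mL
Rate = 51 mg/hr ÷ 1.340278 mg/mL = 38.05181 mL/hr
Volume infused so far = 38.05181 mL/hr × 2.5 hr = 95.12953 mL
Volume remaining = 288 − 95.12953 = 192.8705 mL
New rate:
0.61 mg/min × 60 min/hr = 36.6 mg/hr
Rate = 36.6 mg/hr ÷ 1.340278 mg/mL = 27.30777 mL/hr
Time remaining = 192.8705 mL ÷ 27.30777 mL/hr = 7.062842 hr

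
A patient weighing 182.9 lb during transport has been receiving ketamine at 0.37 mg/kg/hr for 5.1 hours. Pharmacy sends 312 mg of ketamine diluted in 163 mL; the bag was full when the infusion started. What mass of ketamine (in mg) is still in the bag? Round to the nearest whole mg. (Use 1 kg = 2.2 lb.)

Weight = 182.9 lb ÷ 2.2 lb/kg = 83.13636 kg
Dose = 0.37 mg/kg/hr × 83.13636 kg = 30.76045 mg/hr
Concentration = 312 mg ÷ 163 mL = 1.91411 mg/mL
Rate = 30.76045 mg/hr ÷ 1.91411 mg/mL = 16.07037 mL/hr
Volume infused = 16.07037 mL/hr × 5.1 hr = 81.95886 mL
Volume remaining = 163 − 81.95886 = 81.04114 mL
Drug remaining = 81.04114 mL × 1.91411 mg/mL = 155.1217 mg

155 mg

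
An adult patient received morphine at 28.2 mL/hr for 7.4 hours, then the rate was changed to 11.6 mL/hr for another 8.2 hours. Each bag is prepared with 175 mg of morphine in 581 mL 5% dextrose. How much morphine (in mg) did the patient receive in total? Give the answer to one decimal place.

91.5 mg

Concentration = 175 mg ÷ 581 mL = 0.3012048 mg/mL
Stage 1: 28.2 mL/hr × 7.4 hr = 208.68 mL → 208.68 mL × 0.3012048 mg/mL = 62.85542 mg
Stage 2: 11.6 mL/hr × 8.2 hr = 95.12 mL → 95.12 mL × 0.3012048 mg/mL = 28.6506 mg
Total = 62.85542 + 28.6506 = 91.50602 mg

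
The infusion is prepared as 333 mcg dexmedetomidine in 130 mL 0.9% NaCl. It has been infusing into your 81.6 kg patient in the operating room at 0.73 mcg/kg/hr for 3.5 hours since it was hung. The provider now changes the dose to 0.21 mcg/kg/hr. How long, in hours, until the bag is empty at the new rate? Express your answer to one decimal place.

7.3 hours

Initial rate:
Dose = 0.73 mcg/kg/hr × 81.6 kg = 59.568 mcg/hr
Concentration = 333 mcg ÷ 130 mL = 2.561538 mcg/mL
Rate = 59.568 mcg/hr ÷ 2.561538 mcg/mL = 23.25477 mL/hr
Volume infused so far = 23.25477 mL/hr × 3.5 hr = 81.39171 mL
Volume remaining = 130 − 81.39171 = 48.60829 mL
New rate:
Dose = 0.21 mcg/kg/hr × 81.6 kg = 17.136 mcg/hr
Rate = 17.136 mcg/hr ÷ 2.561538 mcg/mL = 6.68973 mL/hr
Time remaining = 48.60829 mL ÷ 6.68973 mL/hr = 7.266106 hr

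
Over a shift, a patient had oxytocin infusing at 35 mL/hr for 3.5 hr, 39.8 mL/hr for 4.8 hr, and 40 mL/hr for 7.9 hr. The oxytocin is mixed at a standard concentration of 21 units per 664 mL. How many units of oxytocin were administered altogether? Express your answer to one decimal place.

19.9 units

Concentration = 21 units ÷ 664 mL = 0.03162651 units/mL
Stage 1: 35 mL/hr × 3.5 hr = 122.5 mL → 122.5 mL × 0.03162651 units/mL = 3.874247 units
Stage 2: 39.8 mL/hr × 4.8 hr = 191.04 mL → 191.04 mL × 0.03162651 units/mL = 6.041928 units
Stage 3: 40 mL/hr × 7.9 hr = 316 mL → 316 mL × 0.03162651 units/mL = 9.993976 units
Total = 3.874247 + 6.041928 + 9.993976 = 19.91015 units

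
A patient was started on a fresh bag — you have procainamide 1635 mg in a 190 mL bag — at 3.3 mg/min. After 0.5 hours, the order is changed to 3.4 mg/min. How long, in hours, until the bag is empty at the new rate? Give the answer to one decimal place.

Initial rate:
3.3 mg/min × 60 min/hr = 198 mg/hr
Concentration = 1635 mg ÷ 190 mL = 8.605263 mg/mL
Rate = 198 mg/hr ÷ 8.605263 mg/mL = 23.00917 mL/hr
Volume infused so far = 23.00917 mL/hr × 0.5 hr = 11.50459 mL
Volume remaining = 190 − 11.50459 = 178.4954 mL
New rate:
3.4 mg/min × 60 min/hr = 204 mg/hr
Rate = 204 mg/hr ÷ 8.605263 mg/mL = 23.70642 mL/hr
Time remaining = 178.4954 mL ÷ 23.70642 mL/hr = 7.529412 hr

7.5 hours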